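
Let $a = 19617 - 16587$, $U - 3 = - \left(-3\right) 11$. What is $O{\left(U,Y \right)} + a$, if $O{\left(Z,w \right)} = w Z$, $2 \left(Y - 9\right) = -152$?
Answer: $618$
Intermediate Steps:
$Y = -67$ ($Y = 9 + \frac{1}{2} \left(-152\right) = 9 - 76 = -67$)
$U = 36$ ($U = 3 - \left(-3\right) 11 = 3 - -33 = 3 + 33 = 36$)
$O{\left(Z,w \right)} = Z w$
$a = 3030$
$O{\left(U,Y \right)} + a = 36 \left(-67\right) + 3030 = -2412 + 3030 = 618$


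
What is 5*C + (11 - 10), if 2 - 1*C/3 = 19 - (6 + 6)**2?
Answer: 1906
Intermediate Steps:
C = 381 (C = 6 - 3*(19 - (6 + 6)**2) = 6 - 3*(19 - 1*12**2) = 6 - 3*(19 - 1*144) = 6 - 3*(19 - 144) = 6 - 3*(-125) = 6 + 375 = 381)
5*C + (11 - 10) = 5*381 + (11 - 10) = 1905 + 1 = 1906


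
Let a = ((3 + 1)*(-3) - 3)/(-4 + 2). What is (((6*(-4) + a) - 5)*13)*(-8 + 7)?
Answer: 559/2 ≈ 279.50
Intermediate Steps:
a = 15/2 (a = (4*(-3) - 3)/(-2) = (-12 - 3)*(-½) = -15*(-½) = 15/2 ≈ 7.5000)
(((6*(-4) + a) - 5)*13)*(-8 + 7) = (((6*(-4) + 15/2) - 5)*13)*(-8 + 7) = (((-24 + 15/2) - 5)*13)*(-1) = ((-33/2 - 5)*13)*(-1) = -43/2*13*(-1) = -559/2*(-1) = 559/2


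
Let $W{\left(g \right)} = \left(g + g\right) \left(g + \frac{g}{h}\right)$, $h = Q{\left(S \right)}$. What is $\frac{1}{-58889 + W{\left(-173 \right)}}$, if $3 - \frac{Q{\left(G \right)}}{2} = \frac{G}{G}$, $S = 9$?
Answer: $\frac{2}{31867} \approx 6.2761 \cdot 10^{-5}$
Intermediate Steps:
$Q{\left(G \right)} = 4$ ($Q{\left(G \right)} = 6 - 2 \frac{G}{G} = 6 - 2 = 4$)
$h = 4$
$W{\left(g \right)} = \frac{5 g^{2}}{2}$ ($W{\left(g \right)} = \left(g + g\right) \left(g + \frac{g}{4}\right) = 2 g \left(g + g \frac{1}{4}\right) = 2 g \left(g + \frac{g}{4}\right) = 2 g \frac{5 g}{4} = \frac{5 g^{2}}{2}$)
$\frac{1}{-58889 + W{\left(-173 \right)}} = \frac{1}{-58889 + \frac{5 \left(-173\right)^{2}}{2}} = \frac{1}{-58889 + \frac{5}{2} \cdot 29929} = \frac{1}{-58889 + \frac{149645}{2}} = \frac{1}{\frac{31867}{2}} = \frac{2}{31867}$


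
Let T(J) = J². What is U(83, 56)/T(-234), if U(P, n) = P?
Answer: 83/54756 ≈ 0.0015158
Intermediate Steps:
U(83, 56)/T(-234) = 83/((-234)²) = 83/54756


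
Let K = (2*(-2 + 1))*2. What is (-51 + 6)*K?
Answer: 180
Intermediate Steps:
K = -4 (K = (2*(-1))*2 = -2*2 = -4)
(-51 + 6)*K = (-51 + 6)*(-4) = -45*(-4) = 180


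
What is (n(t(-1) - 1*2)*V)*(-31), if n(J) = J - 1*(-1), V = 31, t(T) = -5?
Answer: 5766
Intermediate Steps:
n(J) = 1 + J (n(J) = J + 1 = 1 + J)
(n(t(-1) - 1*2)*V)*(-31) = ((1 + (-5 - 1*2))*31)*(-31) = ((1 + (-5 - 2))*31)*(-31) = ((1 - 7)*31)*(-31) = -6*31*(-31) = -186*(-31) = 5766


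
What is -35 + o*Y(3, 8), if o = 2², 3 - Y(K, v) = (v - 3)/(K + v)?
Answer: -273/11 ≈ -24.818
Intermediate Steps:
Y(K, v) = 3 - (-3 + v)/(K + v) (Y(K, v) = 3 - (v - 3)/(K + v) = 3 - (-3 + v)/(K + v))
o = 4
-35 + o*Y(3, 8) = -35 + 4*((3 + 2*8 + 3*3)/(3 + 8)) = -35 + 4*((3 + 16 + 9)/11) = -35 + 4*((1/11)*28) = -35 + 4*(28/11) = -35 + 112/11 = -273/11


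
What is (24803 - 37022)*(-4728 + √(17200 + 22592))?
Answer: 57771432 - 48876*√2487 ≈ 5.5334e+7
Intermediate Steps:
(24803 - 37022)*(-4728 + √(17200 + 22592)) = -12219*(-4728 + √39792) = -12219*(-4728 + 4*√2487) = 57771432 - 48876*√2487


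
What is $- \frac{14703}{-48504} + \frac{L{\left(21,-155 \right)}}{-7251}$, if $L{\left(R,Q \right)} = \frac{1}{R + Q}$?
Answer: $\frac{2380997201}{7854689256} \approx 0.30313$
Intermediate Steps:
$L{\left(R,Q \right)} = \frac{1}{Q + R}$
$- \frac{14703}{-48504} + \frac{L{\left(21,-155 \right)}}{-7251} = - \frac{14703}{-48504} + \frac{1}{\left(-155 + 21\right) \left(-7251\right)} = \left(-14703\right) \left(- \frac{1}{48504}\right) + \frac{1}{-134} \left(- \frac{1}{7251}\right) = \frac{4901}{16168} - - \frac{1}{971634} = \frac{4901}{16168} + \frac{1}{971634} = \frac{2380997201}{7854689256}$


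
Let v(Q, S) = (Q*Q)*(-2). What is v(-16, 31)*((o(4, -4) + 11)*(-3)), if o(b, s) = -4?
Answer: 10752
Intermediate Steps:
v(Q, S) = -2*Q**2 (v(Q, S) = Q**2*(-2) = -2*Q**2)
v(-16, 31)*((o(4, -4) + 11)*(-3)) = (-2*(-16)**2)*((-4 + 11)*(-3)) = (-2*256)*(7*(-3)) = -512*(-21) = 10752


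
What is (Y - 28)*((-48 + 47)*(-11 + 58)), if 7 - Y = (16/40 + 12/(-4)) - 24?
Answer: -1316/5 ≈ -263.20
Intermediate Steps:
Y = 168/5 (Y = 7 - ((16/40 + 12/(-4)) - 24) = 7 - ((16*(1/40) + 12*(-¼)) - 24) = 7 - ((⅖ - 3) - 24) = 7 - (-13/5 - 24) = 7 - 1*(-133/5) = 7 + 133/5 = 168/5 ≈ 33.600)
(Y - 28)*((-48 + 47)*(-11 + 58)) = (168/5 - 28)*((-48 + 47)*(-11 + 58)) = 28*(-1*47)/5 = (28/5)*(-47) = -1316/5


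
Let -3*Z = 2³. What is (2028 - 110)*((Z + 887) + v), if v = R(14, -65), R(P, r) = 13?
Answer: 5163256/3 ≈ 1.7211e+6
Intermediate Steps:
v = 13
Z = -8/3 (Z = -⅓*2³ = -⅓*8 = -8/3 ≈ -2.6667)
(2028 - 110)*((Z + 887) + v) = (2028 - 110)*((-8/3 + 887) + 13) = 1918*(2653/3 + 13) = 1918*(2692/3) = 5163256/3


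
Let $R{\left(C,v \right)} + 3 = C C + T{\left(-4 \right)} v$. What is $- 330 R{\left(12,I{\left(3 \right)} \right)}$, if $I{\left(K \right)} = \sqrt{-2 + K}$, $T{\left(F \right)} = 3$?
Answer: $-47520$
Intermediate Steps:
$R{\left(C,v \right)} = -3 + C^{2} + 3 v$ ($R{\left(C,v \right)} = -3 + \left(C C + 3 v\right) = -3 + \left(C^{2} + 3 v\right) = -3 + C^{2} + 3 v$)
$- 330 R{\left(12,I{\left(3 \right)} \right)} = - 330 \left(-3 + 12^{2} + 3 \sqrt{-2 + 3}\right) = - 330 \left(-3 + 144 + 3 \sqrt{1}\right) = - 330 \left(-3 + 144 + 3 \cdot 1\right) = - 330 \left(-3 + 144 + 3\right) = \left(-330\right) 144 = -47520$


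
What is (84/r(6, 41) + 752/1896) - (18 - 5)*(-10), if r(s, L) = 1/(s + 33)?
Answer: 807316/237 ≈ 3406.4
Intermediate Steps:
r(s, L) = 1/(33 + s)
(84/r(6, 41) + 752/1896) - (18 - 5)*(-10) = (84/(1/(33 + 6)) + 752/1896) - (18 - 5)*(-10) = (84/(1/39) + 752*(1/1896)) - 13*(-10) = (84/(1/39) + 94/237) - 1*(-130) = (84*39 + 94/237) + 130 = (3276 + 94/237) + 130 = 776506/237 + 130 = 807316/237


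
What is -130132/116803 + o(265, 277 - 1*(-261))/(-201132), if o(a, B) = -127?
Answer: -26158875443/23492820996 ≈ -1.1135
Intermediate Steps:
-130132/116803 + o(265, 277 - 1*(-261))/(-201132) = -130132/116803 - 127/(-201132) = -130132*1/116803 - 127*(-1/201132) = -130132/116803 + 127/201132 = -26158875443/23492820996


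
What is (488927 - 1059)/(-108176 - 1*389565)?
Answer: -487868/497741 ≈ -0.98016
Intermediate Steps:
(488927 - 1059)/(-108176 - 1*389565) = 487868/(-108176 - 389565) = 487868/(-497741) = 487868*(-1/497741) = -487868/497741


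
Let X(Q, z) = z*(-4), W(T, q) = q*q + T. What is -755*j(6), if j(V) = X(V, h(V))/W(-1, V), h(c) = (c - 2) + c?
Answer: 6040/7 ≈ 862.86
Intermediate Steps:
h(c) = -2 + 2*c (h(c) = (-2 + c) + c = -2 + 2*c)
W(T, q) = T + q² (W(T, q) = q² + T = T + q²)
X(Q, z) = -4*z
j(V) = (8 - 8*V)/(-1 + V²) (j(V) = (-4*(-2 + 2*V))/(-1 + V²) = (8 - 8*V)/(-1 + V²))
-755*j(6) = -(-6040)/(1 + 6) = -(-6040)/7 = -755*(-8/7) = 6040/7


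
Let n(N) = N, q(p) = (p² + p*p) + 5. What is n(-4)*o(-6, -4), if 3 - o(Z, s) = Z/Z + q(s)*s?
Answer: -600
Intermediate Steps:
q(p) = 5 + 2*p² (q(p) = (p² + p²) + 5 = 2*p² + 5 = 5 + 2*p²)
o(Z, s) = 2 - s*(5 + 2*s²) (o(Z, s) = 3 - (Z/Z + (5 + 2*s²)*s) = 3 - (1 + s*(5 + 2*s²)) = 3 + (-1 - s*(5 + 2*s²)) = 2 - s*(5 + 2*s²))
n(-4)*o(-6, -4) = -4*(2 - 1*(-4)*(5 + 2*(-4)²)) = -4*(2 - 1*(-4)*(5 + 2*16)) = -4*(2 - 1*(-4)*(5 + 32)) = -4*(2 - 1*(-4)*37) = -4*(2 + 148) = -4*150 = -600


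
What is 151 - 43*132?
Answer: -5525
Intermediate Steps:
151 - 43*132 = 151 - 5676 = -5525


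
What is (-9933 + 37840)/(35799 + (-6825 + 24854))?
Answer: 27907/53828 ≈ 0.51845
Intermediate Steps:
(-9933 + 37840)/(35799 + (-6825 + 24854)) = 27907/(35799 + 18029) = 27907/53828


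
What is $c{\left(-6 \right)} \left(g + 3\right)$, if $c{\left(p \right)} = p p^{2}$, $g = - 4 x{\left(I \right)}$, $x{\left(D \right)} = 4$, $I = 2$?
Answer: $2808$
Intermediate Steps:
$g = -16$ ($g = \left(-4\right) 4 = -16$)
$c{\left(p \right)} = p^{3}$
$c{\left(-6 \right)} \left(g + 3\right) = \left(-6\right)^{3} \left(-16 + 3\right) = \left(-216\right) \left(-13\right) = 2808$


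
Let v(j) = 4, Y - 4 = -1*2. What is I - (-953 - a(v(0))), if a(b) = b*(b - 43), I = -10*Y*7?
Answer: 657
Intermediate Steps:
Y = 2 (Y = 4 - 1*2 = 4 - 2 = 2)
I = -140 (I = -10*2*7 = -20*7 = -140)
a(b) = b*(-43 + b)
I - (-953 - a(v(0))) = -140 - (-953 - 4*(-43 + 4)) = -140 - (-953 - 4*(-39)) = -140 - (-953 - 1*(-156)) = -140 - (-953 + 156) = -140 - 1*(-797) = -140 + 797 = 657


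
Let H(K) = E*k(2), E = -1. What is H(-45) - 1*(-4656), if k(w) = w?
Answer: 4654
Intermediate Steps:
H(K) = -2 (H(K) = -1*2 = -2)
H(-45) - 1*(-4656) = -2 - 1*(-4656) = -2 + 4656 = 4654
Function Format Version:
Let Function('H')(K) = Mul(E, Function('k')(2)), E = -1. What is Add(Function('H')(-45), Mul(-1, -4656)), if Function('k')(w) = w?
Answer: 4654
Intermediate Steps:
Function('H')(K) = -2 (Function('H')(K) = Mul(-1, 2) = -2)
Add(Function('H')(-45), Mul(-1, -4656)) = Add(-2, Mul(-1, -4656)) = Add(-2, 4656) = 4654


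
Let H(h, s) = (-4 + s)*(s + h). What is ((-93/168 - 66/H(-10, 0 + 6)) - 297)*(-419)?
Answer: 6788219/56 ≈ 1.2122e+5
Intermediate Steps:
H(h, s) = (-4 + s)*(h + s)
((-93/168 - 66/H(-10, 0 + 6)) - 297)*(-419) = ((-93/168 - 66/((0 + 6)² - 4*(-10) - 4*(0 + 6) - 10*(0 + 6))) - 297)*(-419) = ((-93*1/168 - 66/(6² + 40 - 4*6 - 10*6)) - 297)*(-419) = ((-31/56 - 66/(36 + 40 - 24 - 60)) - 297)*(-419) = ((-31/56 - 66/(-8)) - 297)*(-419) = ((-31/56 - 66*(-⅛)) - 297)*(-419) = ((-31/56 + 33/4) - 297)*(-419) = (431/56 - 297)*(-419) = -16201/56*(-419) = 6788219/56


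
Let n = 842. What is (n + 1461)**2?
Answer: 5303809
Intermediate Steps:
(n + 1461)**2 = (842 + 1461)**2 = 2303**2 = 5303809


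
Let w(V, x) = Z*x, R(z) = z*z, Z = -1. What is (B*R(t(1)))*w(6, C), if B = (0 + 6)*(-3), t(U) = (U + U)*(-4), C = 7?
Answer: 8064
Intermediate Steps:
t(U) = -8*U (t(U) = (2*U)*(-4) = -8*U)
R(z) = z²
B = -18 (B = 6*(-3) = -18)
w(V, x) = -x
(B*R(t(1)))*w(6, C) = (-18*(-8*1)²)*(-1*7) = -18*(-8)²*(-7) = -18*64*(-7) = -1152*(-7) = 8064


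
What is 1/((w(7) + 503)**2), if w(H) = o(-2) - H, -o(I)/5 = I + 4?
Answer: 1/236196 ≈ 4.2338e-6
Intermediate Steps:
o(I) = -20 - 5*I (o(I) = -5*(I + 4) = -5*(4 + I) = -20 - 5*I)
w(H) = -10 - H (w(H) = (-20 - 5*(-2)) - H = (-20 + 10) - H = -10 - H)
1/((w(7) + 503)**2) = 1/(((-10 - 1*7) + 503)**2) = 1/(((-10 - 7) + 503)**2) = 1/((-17 + 503)**2) = 1/(486**2) = 1/236196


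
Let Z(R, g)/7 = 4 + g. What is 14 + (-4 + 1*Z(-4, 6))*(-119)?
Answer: -7840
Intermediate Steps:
Z(R, g) = 28 + 7*g (Z(R, g) = 7*(4 + g) = 28 + 7*g)
14 + (-4 + 1*Z(-4, 6))*(-119) = 14 + (-4 + 1*(28 + 7*6))*(-119) = 14 + (-4 + 1*(28 + 42))*(-119) = 14 + (-4 + 1*70)*(-119) = 14 + (-4 + 70)*(-119) = 14 + 66*(-119) = 14 - 7854 = -7840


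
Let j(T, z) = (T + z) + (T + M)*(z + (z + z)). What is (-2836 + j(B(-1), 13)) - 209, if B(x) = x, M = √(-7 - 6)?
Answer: -3072 + 39*I*√13 ≈ -3072.0 + 140.62*I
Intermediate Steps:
M = I*√13 (M = √(-13) = I*√13 ≈ 3.6056*I)
j(T, z) = T + z + 3*z*(T + I*√13) (j(T, z) = (T + z) + (T + I*√13)*(z + (z + z)) = (T + z) + (T + I*√13)*(z + 2*z) = (T + z) + (T + I*√13)*(3*z) = (T + z) + 3*z*(T + I*√13) = T + z + 3*z*(T + I*√13))
(-2836 + j(B(-1), 13)) - 209 = (-2836 + (-1 + 13 + 3*(-1)*13 + 3*I*13*√13)) - 209 = (-2836 + (-1 + 13 - 39 + 39*I*√13)) - 209 = (-2836 + (-27 + 39*I*√13)) - 209 = (-2863 + 39*I*√13) - 209 = -3072 + 39*I*√13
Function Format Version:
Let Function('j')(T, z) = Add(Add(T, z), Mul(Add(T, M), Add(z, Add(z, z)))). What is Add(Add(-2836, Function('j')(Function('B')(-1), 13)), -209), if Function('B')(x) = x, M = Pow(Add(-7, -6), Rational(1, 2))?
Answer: Add(-3072, Mul(39, I, Pow(13, Rational(1, 2)))) ≈ Add(-3072.0, Mul(140.62, I))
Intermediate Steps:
M = Mul(I, Pow(13, Rational(1, 2))) (M = Pow(-13, Rational(1, 2)) = Mul(I, Pow(13, Rational(1, 2))) ≈ Mul(3.6056, I))
Function('j')(T, z) = Add(T, z, Mul(3, z, Add(T, Mul(I, Pow(13, Rational(1, 2)))))) (Function('j')(T, z) = Add(Add(T, z), Mul(Add(T, Mul(I, Pow(13, Rational(1, 2)))), Add(z, Add(z, z)))) = Add(Add(T, z), Mul(Add(T, Mul(I, Pow(13, Rational(1, 2)))), Add(z, Mul(2, z)))) = Add(Add(T, z), Mul(Add(T, Mul(I, Pow(13, Rational(1, 2)))), Mul(3, z))) = Add(Add(T, z), Mul(3, z, Add(T, Mul(I, Pow(13, Rational(1, 2)))))) = Add(T, z, Mul(3, z, Add(T, Mul(I, Pow(13, Rational(1, 2)))))))
Add(Add(-2836, Function('j')(Function('B')(-1), 13)), -209) = Add(Add(-2836, Add(-1, 13, Mul(3, -1, 13), Mul(3, I, 13, Pow(13, Rational(1, 2))))), -209) = Add(Add(-2836, Add(-1, 13, -39, Mul(39, I, Pow(13, Rational(1, 2))))), -209) = Add(Add(-2836, Add(-27, Mul(39, I, Pow(13, Rational(1, 2))))), -209) = Add(Add(-2863, Mul(39, I, Pow(13, Rational(1, 2)))), -209) = Add(-3072, Mul(39, I, Pow(13, Rational(1, 2))))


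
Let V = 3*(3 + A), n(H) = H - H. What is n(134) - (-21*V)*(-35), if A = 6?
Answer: -19845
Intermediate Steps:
n(H) = 0
V = 27 (V = 3*(3 + 6) = 3*9 = 27)
n(134) - (-21*V)*(-35) = 0 - (-21*27)*(-35) = 0 - (-567)*(-35) = 0 - 1*19845 = 0 - 19845 = -19845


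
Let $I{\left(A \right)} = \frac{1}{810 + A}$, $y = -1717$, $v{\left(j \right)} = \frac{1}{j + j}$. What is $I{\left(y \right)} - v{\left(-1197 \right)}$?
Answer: $- \frac{1487}{2171358} \approx -0.00068482$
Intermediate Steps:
$v{\left(j \right)} = \frac{1}{2 j}$
$I{\left(y \right)} - v{\left(-1197 \right)} = \frac{1}{810 - 1717} - \frac{1}{2 \left(-1197\right)} = \frac{1}{-907} - \frac{1}{2} \left(- \frac{1}{1197}\right) = - \frac{1}{907} - - \frac{1}{2394} = - \frac{1}{907} + \frac{1}{2394} = - \frac{1487}{2171358}$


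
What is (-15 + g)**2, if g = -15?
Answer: 900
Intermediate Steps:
(-15 + g)**2 = (-15 - 15)**2 = (-30)**2 = 900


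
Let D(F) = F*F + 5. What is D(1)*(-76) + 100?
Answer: -356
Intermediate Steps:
D(F) = 5 + F**2 (D(F) = F**2 + 5 = 5 + F**2)
D(1)*(-76) + 100 = (5 + 1**2)*(-76) + 100 = (5 + 1)*(-76) + 100 = 6*(-76) + 100 = -456 + 100 = -356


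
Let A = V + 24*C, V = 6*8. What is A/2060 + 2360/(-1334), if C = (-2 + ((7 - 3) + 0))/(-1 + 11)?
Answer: -2994478/1717525 ≈ -1.7435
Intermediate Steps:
C = ⅕ (C = (-2 + (4 + 0))/10 = (-2 + 4)*(⅒) = 2*(⅒) = ⅕ ≈ 0.20000)
V = 48
A = 264/5 (A = 48 + 24*(⅕) = 48 + 24/5 = 264/5 ≈ 52.800)
A/2060 + 2360/(-1334) = (264/5)/2060 + 2360/(-1334) = (264/5)*(1/2060) + 2360*(-1/1334) = 66/2575 - 1180/667 = -2994478/1717525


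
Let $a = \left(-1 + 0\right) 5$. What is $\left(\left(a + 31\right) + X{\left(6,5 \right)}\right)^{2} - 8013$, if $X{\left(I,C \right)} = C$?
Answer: $-7052$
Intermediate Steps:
$a = -5$ ($a = \left(-1\right) 5 = -5$)
$\left(\left(a + 31\right) + X{\left(6,5 \right)}\right)^{2} - 8013 = \left(\left(-5 + 31\right) + 5\right)^{2} - 8013 = \left(26 + 5\right)^{2} - 8013 = 31^{2} - 8013 = 961 - 8013 = -7052$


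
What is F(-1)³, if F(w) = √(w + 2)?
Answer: 1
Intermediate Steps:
F(w) = √(2 + w)
F(-1)³ = (√(2 - 1))³ = (√1)³ = 1³ = 1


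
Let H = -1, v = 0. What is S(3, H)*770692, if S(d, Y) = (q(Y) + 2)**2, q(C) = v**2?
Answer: 3082768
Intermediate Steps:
q(C) = 0 (q(C) = 0**2 = 0)
S(d, Y) = 4 (S(d, Y) = (0 + 2)**2 = 2**2 = 4)
S(3, H)*770692 = 4*770692 = 3082768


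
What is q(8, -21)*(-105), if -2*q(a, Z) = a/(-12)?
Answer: -35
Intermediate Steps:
q(a, Z) = a/24 (q(a, Z) = -a/(2*(-12)) = -a*(-1)/(2*12) = -(-1)*a/24 = a/24)
q(8, -21)*(-105) = ((1/24)*8)*(-105) = (⅓)*(-105) = -35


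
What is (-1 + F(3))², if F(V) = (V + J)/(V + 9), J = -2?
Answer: 121/144 ≈ 0.84028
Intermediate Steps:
F(V) = (-2 + V)/(9 + V) (F(V) = (V - 2)/(V + 9) = (-2 + V)/(9 + V))
(-1 + F(3))² = (-1 + (-2 + 3)/(9 + 3))² = (-1 + 1/12)² = (-11/12)² = 121/144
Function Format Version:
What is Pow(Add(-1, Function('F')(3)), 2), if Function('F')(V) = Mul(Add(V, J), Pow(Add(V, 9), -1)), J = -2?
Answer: Rational(121, 144) ≈ 0.84028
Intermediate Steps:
Function('F')(V) = Mul(Pow(Add(9, V), -1), Add(-2, V)) (Function('F')(V) = Mul(Add(V, -2), Pow(Add(V, 9), -1)) = Mul(Add(-2, V), Pow(Add(9, V), -1)) = Mul(Pow(Add(9, V), -1), Add(-2, V)))
Pow(Add(-1, Function('F')(3)), 2) = Pow(Add(-1, Mul(Pow(Add(9, 3), -1), Add(-2, 3))), 2) = Pow(Add(-1, Mul(Pow(12, -1), 1)), 2) = Pow(Add(-1, Mul(Rational(1, 12), 1)), 2) = Pow(Add(-1, Rational(1, 12)), 2) = Pow(Rational(-11, 12), 2) = Rational(121, 144)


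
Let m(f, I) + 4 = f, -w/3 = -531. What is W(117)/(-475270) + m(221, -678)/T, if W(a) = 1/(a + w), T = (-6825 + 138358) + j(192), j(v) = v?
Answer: 7054332287/4282177947300 ≈ 0.0016474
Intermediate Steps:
w = 1593 (w = -3*(-531) = 1593)
m(f, I) = -4 + f
T = 131725 (T = (-6825 + 138358) + 192 = 131533 + 192 = 131725)
W(a) = 1/(1593 + a) (W(a) = 1/(a + 1593) = 1/(1593 + a))
W(117)/(-475270) + m(221, -678)/T = 1/((1593 + 117)*(-475270)) + (-4 + 221)/131725 = -1/475270/1710 + 217*(1/131725) = (1/1710)*(-1/475270) + 217/131725 = -1/812711700 + 217/131725 = 7054332287/4282177947300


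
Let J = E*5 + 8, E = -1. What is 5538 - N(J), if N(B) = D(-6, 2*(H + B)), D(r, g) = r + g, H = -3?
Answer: 5544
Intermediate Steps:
D(r, g) = g + r
J = 3 (J = -1*5 + 8 = -5 + 8 = 3)
N(B) = -12 + 2*B (N(B) = 2*(-3 + B) - 6 = (-6 + 2*B) - 6 = -12 + 2*B)
5538 - N(J) = 5538 - (-12 + 2*3) = 5538 - (-12 + 6) = 5538 - 1*(-6) = 5538 + 6 = 5544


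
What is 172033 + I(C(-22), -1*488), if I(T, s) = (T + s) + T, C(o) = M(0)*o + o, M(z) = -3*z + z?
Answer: 171501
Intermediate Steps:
M(z) = -2*z
C(o) = o (C(o) = (-2*0)*o + o = 0*o + o = 0 + o = o)
I(T, s) = s + 2*T
172033 + I(C(-22), -1*488) = 172033 + (-1*488 + 2*(-22)) = 172033 + (-488 - 44) = 172033 - 532 = 171501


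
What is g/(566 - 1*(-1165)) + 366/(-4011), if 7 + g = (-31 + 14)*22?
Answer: -240193/771449 ≈ -0.31135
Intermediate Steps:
g = -381 (g = -7 + (-31 + 14)*22 = -7 - 17*22 = -7 - 374 = -381)
g/(566 - 1*(-1165)) + 366/(-4011) = -381/(566 - 1*(-1165)) + 366/(-4011) = -381/(566 + 1165) + 366*(-1/4011) = -381/1731 - 122/1337 = -381*1/1731 - 122/1337 = -127/577 - 122/1337 = -240193/771449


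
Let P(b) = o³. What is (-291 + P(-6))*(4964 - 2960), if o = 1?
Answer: -581160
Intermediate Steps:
P(b) = 1 (P(b) = 1³ = 1)
(-291 + P(-6))*(4964 - 2960) = (-291 + 1)*(4964 - 2960) = -290*2004 = -581160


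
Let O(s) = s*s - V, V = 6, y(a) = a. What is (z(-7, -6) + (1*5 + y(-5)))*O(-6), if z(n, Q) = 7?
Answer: 210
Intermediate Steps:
O(s) = -6 + s² (O(s) = s*s - 1*6 = s² - 6 = -6 + s²)
(z(-7, -6) + (1*5 + y(-5)))*O(-6) = (7 + (1*5 - 5))*(-6 + (-6)²) = (7 + (5 - 5))*(-6 + 36) = (7 + 0)*30 = 7*30 = 210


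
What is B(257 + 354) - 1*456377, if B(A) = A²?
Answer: -83056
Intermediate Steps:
B(257 + 354) - 1*456377 = (257 + 354)² - 1*456377 = 611² - 456377 = 373321 - 456377 = -83056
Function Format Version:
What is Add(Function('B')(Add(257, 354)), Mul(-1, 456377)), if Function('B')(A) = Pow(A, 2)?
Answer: -83056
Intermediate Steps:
Add(Function('B')(Add(257, 354)), Mul(-1, 456377)) = Add(Pow(Add(257, 354), 2), Mul(-1, 456377)) = Add(Pow(611, 2), -456377) = Add(373321, -456377) = -83056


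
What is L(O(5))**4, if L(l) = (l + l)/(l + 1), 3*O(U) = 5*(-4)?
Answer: 2560000/83521 ≈ 30.651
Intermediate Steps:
O(U) = -20/3 (O(U) = (5*(-4))/3 = (1/3)*(-20) = -20/3)
L(l) = 2*l/(1 + l) (L(l) = (2*l)/(1 + l) = 2*l/(1 + l))
L(O(5))**4 = (2*(-20/3)/(1 - 20/3))**4 = (2*(-20/3)/(-17/3))**4 = (2*(-20/3)*(-3/17))**4 = (40/17)**4 = 2560000/83521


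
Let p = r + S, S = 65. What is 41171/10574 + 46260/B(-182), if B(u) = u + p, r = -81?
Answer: -26722299/116314 ≈ -229.74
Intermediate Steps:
p = -16 (p = -81 + 65 = -16)
B(u) = -16 + u (B(u) = u - 16 = -16 + u)
41171/10574 + 46260/B(-182) = 41171/10574 + 46260/(-16 - 182) = 41171*(1/10574) + 46260/(-198) = 41171/10574 + 46260*(-1/198) = 41171/10574 - 2570/11 = -26722299/116314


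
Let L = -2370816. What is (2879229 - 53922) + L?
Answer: 454491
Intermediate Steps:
(2879229 - 53922) + L = (2879229 - 53922) - 2370816 = 2825307 - 2370816 = 454491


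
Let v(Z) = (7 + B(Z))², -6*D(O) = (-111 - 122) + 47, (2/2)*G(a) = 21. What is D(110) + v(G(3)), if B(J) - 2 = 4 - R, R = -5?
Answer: 355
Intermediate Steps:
B(J) = 11 (B(J) = 2 + (4 - 1*(-5)) = 2 + (4 + 5) = 2 + 9 = 11)
G(a) = 21
D(O) = 31 (D(O) = -((-111 - 122) + 47)/6 = -(-233 + 47)/6 = -⅙*(-186) = 31)
v(Z) = 324 (v(Z) = (7 + 11)² = 18² = 324)
D(110) + v(G(3)) = 31 + 324 = 355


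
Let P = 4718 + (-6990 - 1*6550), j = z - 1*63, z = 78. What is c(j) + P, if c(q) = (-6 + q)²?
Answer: -8741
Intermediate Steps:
j = 15 (j = 78 - 1*63 = 78 - 63 = 15)
P = -8822 (P = 4718 + (-6990 - 6550) = 4718 - 13540 = -8822)
c(j) + P = (-6 + 15)² - 8822 = 9² - 8822 = 81 - 8822 = -8741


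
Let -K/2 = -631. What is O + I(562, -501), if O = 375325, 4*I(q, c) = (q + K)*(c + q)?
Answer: 403141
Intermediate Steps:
K = 1262 (K = -2*(-631) = 1262)
I(q, c) = (1262 + q)*(c + q)/4 (I(q, c) = ((q + 1262)*(c + q))/4 = ((1262 + q)*(c + q))/4 = (1262 + q)*(c + q)/4)
O + I(562, -501) = 375325 + ((1/4)*562**2 + (631/2)*(-501) + (631/2)*562 + (1/4)*(-501)*562) = 375325 + ((1/4)*315844 - 316131/2 + 177311 - 140781/2) = 375325 + (78961 - 316131/2 + 177311 - 140781/2) = 375325 + 27816 = 403141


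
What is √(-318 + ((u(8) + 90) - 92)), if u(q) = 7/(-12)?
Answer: I*√11541/6 ≈ 17.905*I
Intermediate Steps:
u(q) = -7/12 (u(q) = 7*(-1/12) = -7/12)
√(-318 + ((u(8) + 90) - 92)) = √(-318 + ((-7/12 + 90) - 92)) = √(-318 + (1073/12 - 92)) = √(-318 - 31/12) = √(-3847/12) = I*√11541/6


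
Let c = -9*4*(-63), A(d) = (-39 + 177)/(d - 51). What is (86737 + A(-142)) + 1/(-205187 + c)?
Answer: 3396884960464/39163367 ≈ 86736.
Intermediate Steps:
A(d) = 138/(-51 + d)
c = 2268 (c = -36*(-63) = 2268)
(86737 + A(-142)) + 1/(-205187 + c) = (86737 + 138/(-51 - 142)) + 1/(-205187 + 2268) = (86737 + 138/(-193)) + 1/(-202919) = (86737 + 138*(-1/193)) - 1/202919 = (86737 - 138/193) - 1/202919 = 16740103/193 - 1/202919 = 3396884960464/39163367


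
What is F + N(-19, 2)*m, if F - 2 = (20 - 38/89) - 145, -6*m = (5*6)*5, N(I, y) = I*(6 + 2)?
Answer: 327215/89 ≈ 3676.6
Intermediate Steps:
N(I, y) = 8*I (N(I, y) = I*8 = 8*I)
m = -25 (m = -5*6*5/6 = -5*5 = -⅙*150 = -25)
F = -10985/89 (F = 2 + ((20 - 38/89) - 145) = 2 + (1742/89 - 145) = 2 - 11163/89 = -10985/89 ≈ -123.43)
F + N(-19, 2)*m = -10985/89 + (8*(-19))*(-25) = -10985/89 - 152*(-25) = -10985/89 + 3800 = 327215/89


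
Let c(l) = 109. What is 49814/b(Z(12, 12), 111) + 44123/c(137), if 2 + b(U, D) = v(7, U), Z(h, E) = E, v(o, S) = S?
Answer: 2935478/545 ≈ 5386.2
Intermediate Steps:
b(U, D) = -2 + U
49814/b(Z(12, 12), 111) + 44123/c(137) = 49814/(-2 + 12) + 44123/109 = 49814/10 + 44123*(1/109) = 49814*(⅒) + 44123/109 = 24907/5 + 44123/109 = 2935478/545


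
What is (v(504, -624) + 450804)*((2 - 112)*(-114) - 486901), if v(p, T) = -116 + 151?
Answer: -213860438879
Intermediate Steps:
v(p, T) = 35
(v(504, -624) + 450804)*((2 - 112)*(-114) - 486901) = (35 + 450804)*((2 - 112)*(-114) - 486901) = 450839*(-110*(-114) - 486901) = 450839*(12540 - 486901) = 450839*(-474361) = -213860438879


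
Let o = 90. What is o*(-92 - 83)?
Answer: -15750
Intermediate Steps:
o*(-92 - 83) = 90*(-92 - 83) = 90*(-175) = -15750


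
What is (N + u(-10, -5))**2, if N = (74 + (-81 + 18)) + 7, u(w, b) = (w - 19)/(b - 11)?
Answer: 100489/256 ≈ 392.54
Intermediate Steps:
u(w, b) = (-19 + w)/(-11 + b)
N = 18 (N = (74 - 63) + 7 = 11 + 7 = 18)
(N + u(-10, -5))**2 = (18 + (-19 - 10)/(-11 - 5))**2 = (18 - 29/(-16))**2 = (18 - 1/16*(-29))**2 = (18 + 29/16)**2 = (317/16)**2 = 100489/256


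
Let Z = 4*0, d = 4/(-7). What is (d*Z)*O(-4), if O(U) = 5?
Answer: 0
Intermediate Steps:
d = -4/7 (d = 4*(-⅐) = -4/7 ≈ -0.57143)
Z = 0
(d*Z)*O(-4) = -4/7*0*5 = 0*5 = 0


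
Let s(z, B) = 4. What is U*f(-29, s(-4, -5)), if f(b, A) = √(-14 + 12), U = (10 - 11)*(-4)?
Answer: 4*I*√2 ≈ 5.6569*I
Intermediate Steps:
U = 4 (U = -1*(-4) = 4)
f(b, A) = I*√2 (f(b, A) = √(-2) = I*√2)
U*f(-29, s(-4, -5)) = 4*(I*√2) = 4*I*√2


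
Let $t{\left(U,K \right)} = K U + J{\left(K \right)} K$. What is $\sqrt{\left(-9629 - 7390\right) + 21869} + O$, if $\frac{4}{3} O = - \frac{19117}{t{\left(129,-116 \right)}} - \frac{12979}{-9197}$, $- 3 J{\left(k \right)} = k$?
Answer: $\frac{3854267517}{2146506224} + 5 \sqrt{194} \approx 71.438$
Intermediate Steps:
$J{\left(k \right)} = - \frac{k}{3}$
$t{\left(U,K \right)} = - \frac{K^{2}}{3} + K U$ ($t{\left(U,K \right)} = K U + - \frac{K}{3} K = K U - \frac{K^{2}}{3} = - \frac{K^{2}}{3} + K U$)
$O = \frac{3854267517}{2146506224}$ ($O = \frac{3 \left(- \frac{19117}{\frac{1}{3} \left(-116\right) \left(\left(-1\right) \left(-116\right) + 3 \cdot 129\right)} - \frac{12979}{-9197}\right)}{4} = \frac{3 \left(- \frac{19117}{\frac{1}{3} \left(-116\right) \left(116 + 387\right)} - - \frac{12979}{9197}\right)}{4} = \frac{3 \left(- \frac{19117}{\frac{1}{3} \left(-116\right) 503} + \frac{12979}{9197}\right)}{4} = \frac{3 \left(- \frac{19117}{- \frac{58348}{3}} + \frac{12979}{9197}\right)}{4} = \frac{3 \left(\left(-19117\right) \left(- \frac{3}{58348}\right) + \frac{12979}{9197}\right)}{4} = \frac{3 \left(\frac{57351}{58348} + \frac{12979}{9197}\right)}{4} = \frac{3}{4} \cdot \frac{1284755839}{536626556} = \frac{3854267517}{2146506224} \approx 1.7956$)
$\sqrt{\left(-9629 - 7390\right) + 21869} + O = \sqrt{\left(-9629 - 7390\right) + 21869} + \frac{3854267517}{2146506224} = \sqrt{-17019 + 21869} + \frac{3854267517}{2146506224} = \sqrt{4850} + \frac{3854267517}{2146506224} = 5 \sqrt{194} + \frac{3854267517}{2146506224} = \frac{3854267517}{2146506224} + 5 \sqrt{194}$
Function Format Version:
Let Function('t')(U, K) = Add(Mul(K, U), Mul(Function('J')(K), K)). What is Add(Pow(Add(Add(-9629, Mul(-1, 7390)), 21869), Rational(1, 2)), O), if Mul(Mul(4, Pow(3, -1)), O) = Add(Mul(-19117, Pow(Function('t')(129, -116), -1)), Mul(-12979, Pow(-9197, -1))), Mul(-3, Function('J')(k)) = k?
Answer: Add(Rational(3854267517, 2146506224), Mul(5, Pow(194, Rational(1, 2)))) ≈ 71.438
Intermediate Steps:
Function('J')(k) = Mul(Rational(-1, 3), k)
Function('t')(U, K) = Add(Mul(Rational(-1, 3), Pow(K, 2)), Mul(K, U)) (Function('t')(U, K) = Add(Mul(K, U), Mul(Mul(Rational(-1, 3), K), K)) = Add(Mul(K, U), Mul(Rational(-1, 3), Pow(K, 2))) = Add(Mul(Rational(-1, 3), Pow(K, 2)), Mul(K, U)))
O = Rational(3854267517, 2146506224) (O = Mul(Rational(3, 4), Add(Mul(-19117, Pow(Mul(Rational(1, 3), -116, Add(Mul(-1, -116), Mul(3, 129))), -1)), Mul(-12979, Pow(-9197, -1)))) = Mul(Rational(3, 4), Add(Mul(-19117, Pow(Mul(Rational(1, 3), -116, Add(116, 387)), -1)), Mul(-12979, Rational(-1, 9197)))) = Mul(Rational(3, 4), Add(Mul(-19117, Pow(Mul(Rational(1, 3), -116, 503), -1)), Rational(12979, 9197))) = Mul(Rational(3, 4), Add(Mul(-19117, Pow(Rational(-58348, 3), -1)), Rational(12979, 9197))) = Mul(Rational(3, 4), Add(Mul(-19117, Rational(-3, 58348)), Rational(12979, 9197))) = Mul(Rational(3, 4), Add(Rational(57351, 58348), Rational(12979, 9197))) = Mul(Rational(3, 4), Rational(1284755839, 536626556)) = Rational(3854267517, 2146506224) ≈ 1.7956)
Add(Pow(Add(Add(-9629, Mul(-1, 7390)), 21869), Rational(1, 2)), O) = Add(Pow(Add(Add(-9629, Mul(-1, 7390)), 21869), Rational(1, 2)), Rational(3854267517, 2146506224)) = Add(Pow(Add(Add(-9629, -7390), 21869), Rational(1, 2)), Rational(3854267517, 2146506224)) = Add(Pow(Add(-17019, 21869), Rational(1, 2)), Rational(3854267517, 2146506224)) = Add(Pow(4850, Rational(1, 2)), Rational(3854267517, 2146506224)) = Add(Mul(5, Pow(194, Rational(1, 2))), Rational(3854267517, 2146506224)) = Add(Rational(3854267517, 2146506224), Mul(5, Pow(194, Rational(1, 2))))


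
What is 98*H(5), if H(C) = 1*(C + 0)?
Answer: 490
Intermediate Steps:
H(C) = C (H(C) = 1*C = C)
98*H(5) = 98*5 = 490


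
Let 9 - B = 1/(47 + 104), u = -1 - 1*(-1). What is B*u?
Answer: 0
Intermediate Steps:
u = 0 (u = -1 + 1 = 0)
B = 1358/151 (B = 9 - 1/(47 + 104) = 9 - 1/151 = 1358/151 ≈ 8.9934)
B*u = (1358/151)*0 = 0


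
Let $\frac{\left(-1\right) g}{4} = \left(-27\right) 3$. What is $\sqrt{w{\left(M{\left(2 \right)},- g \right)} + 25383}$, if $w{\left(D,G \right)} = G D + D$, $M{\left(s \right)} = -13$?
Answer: $\sqrt{29582} \approx 171.99$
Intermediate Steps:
$g = 324$ ($g = - 4 \left(\left(-27\right) 3\right) = \left(-4\right) \left(-81\right) = 324$)
$w{\left(D,G \right)} = D + D G$ ($w{\left(D,G \right)} = D G + D = D + D G$)
$\sqrt{w{\left(M{\left(2 \right)},- g \right)} + 25383} = \sqrt{- 13 \left(1 - 324\right) + 25383} = \sqrt{\left(-13\right) \left(-323\right) + 25383} = \sqrt{4199 + 25383} = \sqrt{29582}$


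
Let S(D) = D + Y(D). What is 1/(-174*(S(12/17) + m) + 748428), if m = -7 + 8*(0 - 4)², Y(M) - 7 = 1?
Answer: 17/12339606 ≈ 1.3777e-6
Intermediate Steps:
Y(M) = 8 (Y(M) = 7 + 1 = 8)
S(D) = 8 + D (S(D) = D + 8 = 8 + D)
m = 121 (m = -7 + 8*(-4)² = -7 + 8*16 = -7 + 128 = 121)
1/(-174*(S(12/17) + m) + 748428) = 1/(-174*((8 + 12/17) + 121) + 748428) = 1/(-174*(148/17 + 121) + 748428) = 1/(-174*2205/17 + 748428) = 1/(-383670/17 + 748428) = 1/(12339606/17) = 17/12339606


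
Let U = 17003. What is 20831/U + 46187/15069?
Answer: 1099219900/256218207 ≈ 4.2902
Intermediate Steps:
20831/U + 46187/15069 = 20831/17003 + 46187/15069 = 1099219900/256218207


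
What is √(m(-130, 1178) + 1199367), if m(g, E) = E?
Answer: √1200545 ≈ 1095.7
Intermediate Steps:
√(m(-130, 1178) + 1199367) = √(1178 + 1199367) = √1200545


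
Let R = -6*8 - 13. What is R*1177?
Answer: -71797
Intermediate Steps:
R = -61 (R = -48 - 13 = -61)
R*1177 = -61*1177 = -71797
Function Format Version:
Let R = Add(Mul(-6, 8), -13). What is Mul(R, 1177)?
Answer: -71797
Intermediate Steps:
R = -61 (R = Add(-48, -13) = -61)
Mul(R, 1177) = Mul(-61, 1177) = -71797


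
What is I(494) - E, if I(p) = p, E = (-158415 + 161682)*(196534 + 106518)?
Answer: -990070390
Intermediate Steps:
E = 990070884 (E = 3267*303052 = 990070884)
I(494) - E = 494 - 1*990070884 = 494 - 990070884 = -990070390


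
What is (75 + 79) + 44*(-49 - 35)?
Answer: -3542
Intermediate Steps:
(75 + 79) + 44*(-49 - 35) = 154 + 44*(-84) = 154 - 3696 = -3542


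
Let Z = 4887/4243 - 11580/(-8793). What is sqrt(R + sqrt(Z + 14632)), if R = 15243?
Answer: sqrt(2357480722023295227 + 12436233*sqrt(2263365342933874689))/12436233 ≈ 123.95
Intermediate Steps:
Z = 30701777/12436233 (Z = 4887*(1/4243) - 11580*(-1/8793) = 4887/4243 + 3860/2931 = 30701777/12436233 ≈ 2.4687)
sqrt(R + sqrt(Z + 14632)) = sqrt(15243 + sqrt(30701777/12436233 + 14632)) = sqrt(15243 + sqrt(181997663033/12436233)) = sqrt(15243 + sqrt(2263365342933874689)/12436233)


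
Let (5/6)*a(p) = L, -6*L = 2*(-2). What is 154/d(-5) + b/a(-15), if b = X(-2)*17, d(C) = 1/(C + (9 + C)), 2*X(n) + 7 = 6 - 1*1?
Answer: -701/4 ≈ -175.25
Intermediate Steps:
X(n) = -1 (X(n) = -7/2 + (6 - 1*1)/2 = -7/2 + (6 - 1)/2 = -7/2 + (1/2)*5 = -7/2 + 5/2 = -1)
L = 2/3 (L = -(-2)/3 = -1/6*(-4) = 2/3 ≈ 0.66667)
a(p) = 4/5 (a(p) = (6/5)*(2/3) = 4/5)
d(C) = 1/(9 + 2*C)
b = -17 (b = -1*17 = -17)
154/d(-5) + b/a(-15) = 154/(1/(9 + 2*(-5))) - 17/4/5 = 154/(1/(9 - 10)) - 17*5/4 = 154/(1/(-1)) - 85/4 = 154/(-1) - 85/4 = 154*(-1) - 85/4 = -154 - 85/4 = -701/4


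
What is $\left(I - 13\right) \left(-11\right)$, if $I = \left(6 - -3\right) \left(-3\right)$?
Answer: $440$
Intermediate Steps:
$I = -27$ ($I = \left(6 + 3\right) \left(-3\right) = 9 \left(-3\right) = -27$)
$\left(I - 13\right) \left(-11\right) = \left(-27 - 13\right) \left(-11\right) = \left(-40\right) \left(-11\right) = 440$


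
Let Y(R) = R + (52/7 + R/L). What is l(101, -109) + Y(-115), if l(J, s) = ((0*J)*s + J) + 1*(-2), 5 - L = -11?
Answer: -1765/112 ≈ -15.759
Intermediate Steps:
L = 16 (L = 5 - 1*(-11) = 5 + 11 = 16)
l(J, s) = -2 + J (l(J, s) = (0*s + J) - 2 = (0 + J) - 2 = J - 2 = -2 + J)
Y(R) = 52/7 + 17*R/16 (Y(R) = R + (52/7 + R/16) = 52/7 + 17*R/16)
l(101, -109) + Y(-115) = (-2 + 101) + (52/7 + (17/16)*(-115)) = 99 + (52/7 - 1955/16) = 99 - 12853/112 = -1765/112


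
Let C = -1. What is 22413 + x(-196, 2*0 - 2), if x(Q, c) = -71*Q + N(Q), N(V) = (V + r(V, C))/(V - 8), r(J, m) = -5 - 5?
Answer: 3705661/102 ≈ 36330.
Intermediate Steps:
r(J, m) = -10
N(V) = (-10 + V)/(-8 + V) (N(V) = (V - 10)/(V - 8) = (-10 + V)/(-8 + V))
x(Q, c) = -71*Q + (-10 + Q)/(-8 + Q)
22413 + x(-196, 2*0 - 2) = 22413 + (-10 - 196 - 71*(-196)*(-8 - 196))/(-8 - 196) = 22413 + (-10 - 196 - 71*(-196)*(-204))/(-204) = 22413 - (-10 - 196 - 2838864)/204 = 22413 - 1/204*(-2839070) = 22413 + 1419535/102 = 3705661/102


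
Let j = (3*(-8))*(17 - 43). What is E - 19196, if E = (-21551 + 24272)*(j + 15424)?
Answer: 43647412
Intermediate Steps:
j = 624 (j = -24*(-26) = 624)
E = 43666608 (E = (-21551 + 24272)*(624 + 15424) = 2721*16048 = 43666608)
E - 19196 = 43666608 - 19196 = 43647412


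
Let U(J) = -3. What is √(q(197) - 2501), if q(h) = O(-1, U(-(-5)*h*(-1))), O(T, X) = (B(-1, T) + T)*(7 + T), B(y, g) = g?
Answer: I*√2513 ≈ 50.13*I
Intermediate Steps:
O(T, X) = 2*T*(7 + T) (O(T, X) = (T + T)*(7 + T) = (2*T)*(7 + T) = 2*T*(7 + T))
q(h) = -12 (q(h) = 2*(-1)*(7 - 1) = 2*(-1)*6 = -12)
√(q(197) - 2501) = √(-12 - 2501) = √(-2513) = I*√2513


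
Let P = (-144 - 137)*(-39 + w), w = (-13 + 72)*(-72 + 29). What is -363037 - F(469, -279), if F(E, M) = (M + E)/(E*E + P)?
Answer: -342640492419/943817 ≈ -3.6304e+5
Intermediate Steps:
w = -2537 (w = 59*(-43) = -2537)
P = 723856 (P = (-144 - 137)*(-39 - 2537) = -281*(-2576) = 723856)
F(E, M) = (E + M)/(723856 + E²) (F(E, M) = (M + E)/(E*E + 723856) = (E + M)/(E² + 723856) = (E + M)/(723856 + E²))
-363037 - F(469, -279) = -363037 - (469 - 279)/(723856 + 469²) = -363037 - 190/(723856 + 219961) = -363037 - 190/943817 = -342640492419/943817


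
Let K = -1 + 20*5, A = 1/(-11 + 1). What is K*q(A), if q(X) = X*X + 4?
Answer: 39699/100 ≈ 396.99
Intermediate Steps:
A = -⅒ (A = 1/(-10) = -⅒ ≈ -0.10000)
K = 99 (K = -1 + 100 = 99)
q(X) = 4 + X² (q(X) = X² + 4 = 4 + X²)
K*q(A) = 99*(4 + (-⅒)²) = 99*(4 + 1/100) = 99*(401/100) = 39699/100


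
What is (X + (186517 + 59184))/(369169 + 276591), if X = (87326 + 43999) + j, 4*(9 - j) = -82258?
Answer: 795199/1291520 ≈ 0.61571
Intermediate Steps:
j = 41147/2 (j = 9 - ¼*(-82258) = 9 + 41129/2 = 41147/2 ≈ 20574.)
X = 303797/2 (X = (87326 + 43999) + 41147/2 = 131325 + 41147/2 = 303797/2 ≈ 1.5190e+5)
(X + (186517 + 59184))/(369169 + 276591) = (303797/2 + (186517 + 59184))/(369169 + 276591) = (303797/2 + 245701)/645760 = (795199/2)*(1/645760) = 795199/1291520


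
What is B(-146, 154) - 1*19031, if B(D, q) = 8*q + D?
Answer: -17945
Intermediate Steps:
B(D, q) = D + 8*q
B(-146, 154) - 1*19031 = (-146 + 8*154) - 1*19031 = (-146 + 1232) - 19031 = 1086 - 19031 = -17945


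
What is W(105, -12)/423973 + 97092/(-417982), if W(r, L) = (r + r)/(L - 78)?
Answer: -61748042711/265819623729 ≈ -0.23229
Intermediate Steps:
W(r, L) = 2*r/(-78 + L) (W(r, L) = (2*r)/(-78 + L) = 2*r/(-78 + L))
W(105, -12)/423973 + 97092/(-417982) = (2*105/(-78 - 12))/423973 + 97092/(-417982) = (2*105/(-90))*(1/423973) + 97092*(-1/417982) = (2*105*(-1/90))*(1/423973) - 48546/208991 = -7/3*1/423973 - 48546/208991 = -7/1271919 - 48546/208991 = -61748042711/265819623729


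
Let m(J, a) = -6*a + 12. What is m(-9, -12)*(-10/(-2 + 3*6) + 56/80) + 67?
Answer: 733/10 ≈ 73.300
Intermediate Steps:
m(J, a) = 12 - 6*a
m(-9, -12)*(-10/(-2 + 3*6) + 56/80) + 67 = (12 - 6*(-12))*(-10/(-2 + 3*6) + 56/80) + 67 = (12 + 72)*(-10/(-2 + 18) + 56*(1/80)) + 67 = 84*(-10/16 + 7/10) + 67 = 84*(-10*1/16 + 7/10) + 67 = 84*(-5/8 + 7/10) + 67 = 84*(3/40) + 67 = 63/10 + 67 = 733/10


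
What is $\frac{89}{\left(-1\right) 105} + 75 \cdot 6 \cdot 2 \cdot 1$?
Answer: $\frac{94411}{105} \approx 899.15$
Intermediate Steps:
$\frac{89}{\left(-1\right) 105} + 75 \cdot 6 \cdot 2 \cdot 1 = \frac{89}{-105} + 75 \cdot 12 \cdot 1 = 89 \left(- \frac{1}{105}\right) + 75 \cdot 12 = - \frac{89}{105} + 900 = \frac{94411}{105}$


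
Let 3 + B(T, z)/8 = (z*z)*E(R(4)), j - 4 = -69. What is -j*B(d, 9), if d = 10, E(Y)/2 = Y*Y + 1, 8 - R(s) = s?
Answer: 1430520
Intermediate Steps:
R(s) = 8 - s
E(Y) = 2 + 2*Y**2 (E(Y) = 2*(Y*Y + 1) = 2*(Y**2 + 1) = 2*(1 + Y**2) = 2 + 2*Y**2)
j = -65 (j = 4 - 69 = -65)
B(T, z) = -24 + 272*z**2 (B(T, z) = -24 + 8*((z*z)*(2 + 2*(8 - 1*4)**2)) = -24 + 8*(z**2*(2 + 2*(8 - 4)**2)) = -24 + 8*(z**2*(2 + 2*4**2)) = -24 + 8*(z**2*(2 + 2*16)) = -24 + 8*(z**2*(2 + 32)) = -24 + 8*(z**2*34) = -24 + 8*(34*z**2) = -24 + 272*z**2)
-j*B(d, 9) = -(-65)*(-24 + 272*9**2) = -(-65)*(-24 + 272*81) = -(-65)*(-24 + 22032) = -(-65)*22008 = -1*(-1430520) = 1430520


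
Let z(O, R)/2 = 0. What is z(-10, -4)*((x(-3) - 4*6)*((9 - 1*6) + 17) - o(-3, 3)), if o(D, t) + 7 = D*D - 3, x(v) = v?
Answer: 0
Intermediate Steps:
z(O, R) = 0 (z(O, R) = 2*0 = 0)
o(D, t) = -10 + D**2 (o(D, t) = -7 + (D*D - 3) = -7 + (D**2 - 3) = -7 + (-3 + D**2) = -10 + D**2)
z(-10, -4)*((x(-3) - 4*6)*((9 - 1*6) + 17) - o(-3, 3)) = 0*((-3 - 4*6)*((9 - 1*6) + 17) - (-10 + (-3)**2)) = 0*((-3 - 24)*((9 - 6) + 17) - (-10 + 9)) = 0*(-27*(3 + 17) - 1*(-1)) = 0*(-27*20 + 1) = 0*(-540 + 1) = 0*(-539) = 0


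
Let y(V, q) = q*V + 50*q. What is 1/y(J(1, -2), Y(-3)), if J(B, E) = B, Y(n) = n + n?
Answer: -1/306 ≈ -0.0032680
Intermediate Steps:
Y(n) = 2*n
y(V, q) = 50*q + V*q (y(V, q) = V*q + 50*q = 50*q + V*q)
1/y(J(1, -2), Y(-3)) = 1/((2*(-3))*(50 + 1)) = 1/(-6*51) = 1/(-306) = -1/306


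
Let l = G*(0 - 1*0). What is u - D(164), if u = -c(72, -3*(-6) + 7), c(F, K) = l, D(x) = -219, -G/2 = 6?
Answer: 219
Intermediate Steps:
G = -12 (G = -2*6 = -12)
l = 0 (l = -12*(0 - 1*0) = -12*(0 + 0) = -12*0 = 0)
c(F, K) = 0
u = 0 (u = -1*0 = 0)
u - D(164) = 0 - 1*(-219) = 0 + 219 = 219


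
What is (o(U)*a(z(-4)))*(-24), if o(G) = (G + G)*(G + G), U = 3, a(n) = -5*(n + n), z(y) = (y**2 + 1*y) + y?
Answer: 69120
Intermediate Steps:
z(y) = y**2 + 2*y (z(y) = (y**2 + y) + y = (y + y**2) + y = y**2 + 2*y)
a(n) = -10*n
o(G) = 4*G**2 (o(G) = (2*G)*(2*G) = 4*G**2)
(o(U)*a(z(-4)))*(-24) = ((4*3**2)*(-(-40)*(2 - 4)))*(-24) = ((4*9)*(-(-40)*(-2)))*(-24) = (36*(-10*8))*(-24) = (36*(-80))*(-24) = -2880*(-24) = 69120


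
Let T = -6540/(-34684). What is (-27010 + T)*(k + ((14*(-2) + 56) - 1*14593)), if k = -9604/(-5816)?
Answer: 4959254466151175/12607634 ≈ 3.9335e+8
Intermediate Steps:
T = 1635/8671 (T = -6540*(-1/34684) = 1635/8671 ≈ 0.18856)
k = 2401/1454 (k = -9604*(-1/5816) = 2401/1454 ≈ 1.6513)
(-27010 + T)*(k + ((14*(-2) + 56) - 1*14593)) = (-27010 + 1635/8671)*(2401/1454 + ((14*(-2) + 56) - 1*14593)) = -234202075*(2401/1454 + ((-28 + 56) - 14593))/8671 = -234202075*(2401/1454 + (28 - 14593))/8671 = -234202075*(2401/1454 - 14565)/8671 = -234202075/8671*(-21175109/1454) = 4959254466151175/12607634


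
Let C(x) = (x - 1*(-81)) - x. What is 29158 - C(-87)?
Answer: 29077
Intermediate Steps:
C(x) = 81 (C(x) = (x + 81) - x = (81 + x) - x = 81)
29158 - C(-87) = 29158 - 1*81 = 29158 - 81 = 29077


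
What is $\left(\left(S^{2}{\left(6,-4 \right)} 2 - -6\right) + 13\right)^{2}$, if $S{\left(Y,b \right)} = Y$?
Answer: $8281$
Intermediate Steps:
$\left(\left(S^{2}{\left(6,-4 \right)} 2 - -6\right) + 13\right)^{2} = \left(\left(6^{2} \cdot 2 - -6\right) + 13\right)^{2} = \left(\left(36 \cdot 2 + 6\right) + 13\right)^{2} = \left(\left(72 + 6\right) + 13\right)^{2} = \left(78 + 13\right)^{2} = 91^{2} = 8281$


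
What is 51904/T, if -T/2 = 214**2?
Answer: -6488/11449 ≈ -0.56669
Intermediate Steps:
T = -91592 (T = -2*214**2 = -2*45796 = -91592)
51904/T = 51904/(-91592) = 51904*(-1/91592) = -6488/11449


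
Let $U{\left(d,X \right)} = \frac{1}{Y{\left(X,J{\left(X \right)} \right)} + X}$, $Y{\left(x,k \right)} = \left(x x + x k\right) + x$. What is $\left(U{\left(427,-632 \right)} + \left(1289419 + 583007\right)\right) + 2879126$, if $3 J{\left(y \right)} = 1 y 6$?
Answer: $\frac{5687645756417}{1197008} \approx 4.7516 \cdot 10^{6}$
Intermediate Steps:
$J{\left(y \right)} = 2 y$ ($J{\left(y \right)} = \frac{1 y 6}{3} = \frac{y 6}{3} = \frac{6 y}{3} = 2 y$)
$Y{\left(x,k \right)} = x + x^{2} + k x$ ($Y{\left(x,k \right)} = \left(x^{2} + k x\right) + x = x + x^{2} + k x$)
$U{\left(d,X \right)} = \frac{1}{X + X \left(1 + 3 X\right)}$ ($U{\left(d,X \right)} = \frac{1}{X \left(1 + 2 X + X\right) + X} = \frac{1}{X \left(1 + 3 X\right) + X} = \frac{1}{X + X \left(1 + 3 X\right)}$)
$\left(U{\left(427,-632 \right)} + \left(1289419 + 583007\right)\right) + 2879126 = \left(\frac{1}{\left(-632\right) \left(2 + 3 \left(-632\right)\right)} + \left(1289419 + 583007\right)\right) + 2879126 = \left(- \frac{1}{632 \left(2 - 1896\right)} + 1872426\right) + 2879126 = \left(- \frac{1}{632 \left(-1894\right)} + 1872426\right) + 2879126 = \left(\left(- \frac{1}{632}\right) \left(- \frac{1}{1894}\right) + 1872426\right) + 2879126 = \left(\frac{1}{1197008} + 1872426\right) + 2879126 = \frac{2241308901409}{1197008} + 2879126 = \frac{5687645756417}{1197008}$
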